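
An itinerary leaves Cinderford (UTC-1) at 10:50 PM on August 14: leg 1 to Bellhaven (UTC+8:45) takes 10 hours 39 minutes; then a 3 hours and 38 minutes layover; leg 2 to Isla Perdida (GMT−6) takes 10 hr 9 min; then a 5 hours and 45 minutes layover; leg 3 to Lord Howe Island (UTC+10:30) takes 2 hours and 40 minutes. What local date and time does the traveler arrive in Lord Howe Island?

7:11 PM on Aug 16

Convert departure to UTC: 10:50 PM + 1:00 = 11:50 PM UTC on Aug 14.
Add 10 hours 39 minutes leg 1 → 10:29 AM UTC (Aug 15).
Add 3 hours and 38 minutes layover in Bellhaven → 2:07 PM UTC.
Add 10 hours 9 minutes leg 2 → 12:16 AM UTC (Aug 16).
Add 5 hours 45 minutes layover in Isla Perdida → 6:01 AM UTC.
Add 2 hours 40 minutes leg 3 → 8:41 AM UTC.
Lord Howe Island is UTC+10:30, so local arrival = 8:41 AM + 10:30 = 7:11 PM on Aug 16.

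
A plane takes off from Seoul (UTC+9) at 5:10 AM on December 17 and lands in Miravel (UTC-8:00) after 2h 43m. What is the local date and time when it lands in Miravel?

Miravel is 17:00 behind Seoul.
After 2 hours and 43 minutes it is 7:53 AM in Seoul.
Shift by the zone difference: 7:53 AM − 17:00 = 2:53 PM on Dec 16 in Miravel.

2:53 PM on December 16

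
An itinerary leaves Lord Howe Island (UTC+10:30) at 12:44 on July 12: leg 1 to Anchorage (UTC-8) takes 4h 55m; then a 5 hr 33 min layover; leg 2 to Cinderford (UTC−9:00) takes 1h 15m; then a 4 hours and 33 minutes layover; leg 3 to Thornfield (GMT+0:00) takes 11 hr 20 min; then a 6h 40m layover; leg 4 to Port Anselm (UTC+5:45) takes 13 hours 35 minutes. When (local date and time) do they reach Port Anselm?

07:50 on July 14

Convert departure to UTC: 12:44 − 10:30 = 02:14 UTC on Jul 12.
Add 4 hours 55 minutes leg 1 → 07:09 UTC.
Add 5 hours and 33 minutes layover in Anchorage → 12:42 UTC.
Add 1 hour and 15 minutes leg 2 → 13:57 UTC.
Add 4 hours 33 minutes layover in Cinderford → 18:30 UTC.
Add 11 hours and 20 minutes leg 3 → 05:50 UTC (Jul 13).
Add 6 hours and 40 minutes layover in Thornfield → 12:30 UTC.
Add 13 hours and 35 minutes leg 4 → 02:05 UTC (Jul 14).
Port Anselm is UTC+5:45, so local arrival = 02:05 + 5:45 = 07:50 on Jul 14.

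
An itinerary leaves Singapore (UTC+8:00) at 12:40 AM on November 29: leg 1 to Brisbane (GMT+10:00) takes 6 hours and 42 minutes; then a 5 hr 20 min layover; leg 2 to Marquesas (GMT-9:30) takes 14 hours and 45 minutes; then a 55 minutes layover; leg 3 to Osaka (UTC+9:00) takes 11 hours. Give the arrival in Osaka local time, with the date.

Convert departure to UTC: 12:40 AM − 8:00 = 4:40 PM UTC on Nov 28.
Add 6 hours and 42 minutes leg 1 → 11:22 PM UTC.
Add 5 hours 20 minutes layover in Brisbane → 4:42 AM UTC (Nov 29).
Add 14 hours and 45 minutes leg 2 → 7:27 PM UTC.
Add 55 minutes layover in Marquesas → 8:22 PM UTC.
Add 11 hours leg 3 → 7:22 AM UTC (Nov 30).
Osaka is UTC+9:00, so local arrival = 7:22 AM + 9:00 = 4:22 PM on Nov 30.

4:22 PM on November 30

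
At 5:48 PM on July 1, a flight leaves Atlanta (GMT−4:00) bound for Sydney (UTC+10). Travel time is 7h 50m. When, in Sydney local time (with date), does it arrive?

3:38 PM on Jul 2

Sydney is 14:00 ahead of Atlanta.
After 7 hours and 50 minutes it is 1:38 AM (Jul 2) in Atlanta.
Shift by the zone difference: 1:38 AM + 14:00 = 3:38 PM on Jul 2 in Sydney.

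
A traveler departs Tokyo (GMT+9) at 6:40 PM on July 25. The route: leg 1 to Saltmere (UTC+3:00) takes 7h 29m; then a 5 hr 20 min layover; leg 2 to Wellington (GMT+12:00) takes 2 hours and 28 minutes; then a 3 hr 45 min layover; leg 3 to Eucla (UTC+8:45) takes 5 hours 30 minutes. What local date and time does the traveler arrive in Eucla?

6:57 PM on Jul 26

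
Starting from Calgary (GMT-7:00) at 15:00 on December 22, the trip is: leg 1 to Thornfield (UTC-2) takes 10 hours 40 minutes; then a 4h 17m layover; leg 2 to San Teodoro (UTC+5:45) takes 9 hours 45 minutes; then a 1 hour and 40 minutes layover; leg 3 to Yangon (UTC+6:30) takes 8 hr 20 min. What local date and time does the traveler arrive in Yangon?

Convert departure to UTC: 15:00 + 7:00 = 22:00 UTC on Dec 22.
Add 10 hours and 40 minutes leg 1 → 08:40 UTC (Dec 23).
Add 4 hours 17 minutes layover in Thornfield → 12:57 UTC.
Add 9 hours 45 minutes leg 2 → 22:42 UTC.
Add 1 hour 40 minutes layover in San Teodoro → 00:22 UTC (Dec 24).
Add 8 hours and 20 minutes leg 3 → 08:42 UTC.
Yangon is UTC+6:30, so local arrival = 08:42 + 6:30 = 15:12 on Dec 24.

15:12 on December 24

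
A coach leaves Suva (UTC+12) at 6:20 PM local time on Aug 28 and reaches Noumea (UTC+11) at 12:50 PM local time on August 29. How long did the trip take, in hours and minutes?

19 hours 30 minutes

Departure in UTC: 6:20 PM − 12:00 = 6:20 AM on Aug 28.
Arrival in UTC: 12:50 PM − 11:00 = 1:50 AM on Aug 29.
Elapsed = 1:50 AM − 6:20 AM (+1 day) = 19 hours 30 minutes.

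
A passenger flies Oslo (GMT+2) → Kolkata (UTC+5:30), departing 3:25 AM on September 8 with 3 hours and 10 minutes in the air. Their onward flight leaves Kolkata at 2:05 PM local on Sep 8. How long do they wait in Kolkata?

4 hours

Convert departure to UTC: 3:25 AM − 2:00 = 1:25 AM UTC on Sep 8.
Add 3 hours 10 minutes flight time → 4:35 AM UTC.
Kolkata is UTC+5:30, so local arrival = 4:35 AM + 5:30 = 10:05 AM on Sep 8.
Layover = 2:05 PM − 10:05 AM = 4 hours.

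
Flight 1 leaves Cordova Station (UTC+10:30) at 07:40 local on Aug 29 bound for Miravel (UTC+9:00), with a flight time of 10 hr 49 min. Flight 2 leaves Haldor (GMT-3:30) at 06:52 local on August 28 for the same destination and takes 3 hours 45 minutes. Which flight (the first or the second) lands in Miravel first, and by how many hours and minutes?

the second, by 17 hours 52 minutes

Flight 1 in UTC: 07:40 − 10:30 = 21:10 on Aug 28.
+10 hours and 49 minutes → arrive 07:59 UTC on Aug 29.
Flight 2 in UTC: 06:52 + 3:30 = 10:22 on Aug 28.
+3 hours 45 minutes → arrive 14:07 UTC on Aug 28.
Flight 2 lands earlier by 17 hours 52 minutes.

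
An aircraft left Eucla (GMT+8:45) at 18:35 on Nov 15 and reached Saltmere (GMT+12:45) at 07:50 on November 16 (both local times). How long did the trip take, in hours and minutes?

Departure in UTC: 18:35 − 8:45 = 09:50 on Nov 15.
Arrival in UTC: 07:50 − 12:45 = 19:05 on Nov 15.
Elapsed = 19:05 − 09:50 = 9 hours 15 minutes.

9 hours 15 minutes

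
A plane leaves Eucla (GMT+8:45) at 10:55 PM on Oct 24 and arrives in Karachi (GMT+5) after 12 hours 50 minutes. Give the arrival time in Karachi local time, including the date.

8:00 AM on October 25

Convert departure to UTC: 10:55 PM − 8:45 = 2:10 PM UTC on Oct 24.
Add 12 hours 50 minutes travel time → 3:00 AM UTC (Oct 25).
Karachi is UTC+5:00, so local arrival = 3:00 AM + 5:00 = 8:00 AM on Oct 25.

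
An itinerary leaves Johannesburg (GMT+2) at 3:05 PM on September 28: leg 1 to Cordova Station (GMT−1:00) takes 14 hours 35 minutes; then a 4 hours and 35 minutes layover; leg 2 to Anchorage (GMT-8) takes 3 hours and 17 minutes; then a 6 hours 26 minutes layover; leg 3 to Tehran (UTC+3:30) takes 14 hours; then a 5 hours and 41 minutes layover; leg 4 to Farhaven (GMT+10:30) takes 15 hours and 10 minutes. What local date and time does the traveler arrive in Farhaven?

Convert departure to UTC: 3:05 PM − 2:00 = 1:05 PM UTC on Sep 28.
Add 14 hours and 35 minutes leg 1 → 3:40 AM UTC (Sep 29).
Add 4 hours 35 minutes layover in Cordova Station → 8:15 AM UTC.
Add 3 hours 17 minutes leg 2 → 11:32 AM UTC.
Add 6 hours 26 minutes layover in Anchorage → 5:58 PM UTC.
Add 14 hours leg 3 → 7:58 AM UTC (Sep 30).
Add 5 hours 41 minutes layover in Tehran → 1:39 PM UTC.
Add 15 hours and 10 minutes leg 4 → 4:49 AM UTC (Oct 1).
Farhaven is UTC+10:30, so local arrival = 4:49 AM + 10:30 = 3:19 PM on Oct 1.

3:19 PM on Oct 1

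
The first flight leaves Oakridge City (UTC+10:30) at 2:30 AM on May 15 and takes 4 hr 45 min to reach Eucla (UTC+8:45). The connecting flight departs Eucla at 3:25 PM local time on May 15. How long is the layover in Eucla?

9 hours 55 minutes

Convert departure to UTC: 2:30 AM − 10:30 = 4:00 PM UTC on May 14.
Add 4 hours and 45 minutes flight time → 8:45 PM UTC.
Eucla is UTC+8:45, so local arrival = 8:45 PM + 8:45 = 5:30 AM on May 15.
Layover = 3:25 PM − 5:30 AM = 9 hours 55 minutes.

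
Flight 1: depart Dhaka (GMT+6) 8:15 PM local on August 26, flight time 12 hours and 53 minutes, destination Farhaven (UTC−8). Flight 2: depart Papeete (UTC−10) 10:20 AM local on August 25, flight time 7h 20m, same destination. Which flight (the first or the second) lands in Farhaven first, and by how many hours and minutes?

Flight 1 in UTC: 8:15 PM − 6:00 = 2:15 PM on Aug 26.
+12 hours and 53 minutes → arrive 3:08 AM UTC on Aug 27.
Flight 2 in UTC: 10:20 AM + 10:00 = 8:20 PM on Aug 25.
+7 hours and 20 minutes → arrive 3:40 AM UTC on Aug 26.
Flight 2 lands earlier by 23 hours 28 minutes.

the second, by 23 hours 28 minutes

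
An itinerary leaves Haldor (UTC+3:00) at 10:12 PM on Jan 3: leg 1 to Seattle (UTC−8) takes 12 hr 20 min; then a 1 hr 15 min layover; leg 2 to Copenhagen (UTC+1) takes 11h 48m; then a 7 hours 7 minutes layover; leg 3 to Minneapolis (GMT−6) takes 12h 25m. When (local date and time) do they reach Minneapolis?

10:07 AM on January 5

Convert departure to UTC: 10:12 PM − 3:00 = 7:12 PM UTC on Jan 3.
Add 12 hours 20 minutes leg 1 → 7:32 AM UTC (Jan 4).
Add 1 hour and 15 minutes layover in Seattle → 8:47 AM UTC.
Add 11 hours and 48 minutes leg 2 → 8:35 PM UTC.
Add 7 hours and 7 minutes layover in Copenhagen → 3:42 AM UTC (Jan 5).
Add 12 hours and 25 minutes leg 3 → 4:07 PM UTC.
Minneapolis is UTC−6:00, so local arrival = 4:07 PM − 6:00 = 10:07 AM on Jan 5.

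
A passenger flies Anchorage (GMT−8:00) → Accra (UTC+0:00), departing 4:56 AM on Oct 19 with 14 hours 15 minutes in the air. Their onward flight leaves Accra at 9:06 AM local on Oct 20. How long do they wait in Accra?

5 hours 55 minutes

Convert departure to UTC: 4:56 AM + 8:00 = 12:56 PM UTC on Oct 19.
Add 14 hours 15 minutes flight time → 3:11 AM UTC (Oct 20).
Accra is UTC+0, so local arrival is the same: 3:11 AM on Oct 20.
Layover = 9:06 AM − 3:11 AM = 5 hours 55 minutes.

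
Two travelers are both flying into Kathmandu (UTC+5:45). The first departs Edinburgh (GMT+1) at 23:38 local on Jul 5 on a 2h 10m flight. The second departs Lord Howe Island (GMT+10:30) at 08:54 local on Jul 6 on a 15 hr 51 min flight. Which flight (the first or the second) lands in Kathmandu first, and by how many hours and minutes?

Flight 1 in UTC: 23:38 − 1:00 = 22:38 on Jul 5.
+2 hours and 10 minutes → arrive 00:48 UTC on Jul 6.
Flight 2 in UTC: 08:54 − 10:30 = 22:24 on Jul 5.
+15 hours and 51 minutes → arrive 14:15 UTC on Jul 6.
Flight 1 lands earlier by 13 hours 27 minutes.

the first, by 13 hours 27 minutes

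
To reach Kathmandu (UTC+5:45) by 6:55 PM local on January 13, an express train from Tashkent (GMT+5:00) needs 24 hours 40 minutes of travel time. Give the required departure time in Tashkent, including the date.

5:30 PM on Jan 12

Target arrival in UTC: 6:55 PM − 5:45 = 1:10 PM on Jan 13.
Subtract 24 hours 40 minutes → departure 12:30 PM UTC on Jan 12.
Tashkent is UTC+5:00: 12:30 PM + 5:00 = 5:30 PM on Jan 12.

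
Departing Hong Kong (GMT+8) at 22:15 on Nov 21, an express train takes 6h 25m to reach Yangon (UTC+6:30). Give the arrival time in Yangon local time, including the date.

03:10 on November 22

Convert departure to UTC: 22:15 − 8:00 = 14:15 UTC on Nov 21.
Add 6 hours 25 minutes travel time → 20:40 UTC.
Yangon is UTC+6:30, so local arrival = 20:40 + 6:30 = 03:10 on Nov 22.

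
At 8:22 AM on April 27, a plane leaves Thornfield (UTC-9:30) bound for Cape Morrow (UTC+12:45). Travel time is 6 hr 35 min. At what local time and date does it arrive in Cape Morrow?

1:12 PM on Apr 28

Convert departure to UTC: 8:22 AM + 9:30 = 5:52 PM UTC on Apr 27.
Add 6 hours 35 minutes travel time → 12:27 AM UTC (Apr 28).
Cape Morrow is UTC+12:45, so local arrival = 12:27 AM + 12:45 = 1:12 PM on Apr 28.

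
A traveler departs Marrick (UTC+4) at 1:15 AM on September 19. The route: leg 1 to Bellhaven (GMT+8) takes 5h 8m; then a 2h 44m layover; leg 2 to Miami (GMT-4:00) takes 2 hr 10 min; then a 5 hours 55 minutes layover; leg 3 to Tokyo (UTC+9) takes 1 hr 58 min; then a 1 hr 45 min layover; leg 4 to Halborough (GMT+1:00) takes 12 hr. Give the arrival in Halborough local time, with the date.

5:55 AM on September 20

Convert departure to UTC: 1:15 AM − 4:00 = 9:15 PM UTC on Sep 18.
Add 5 hours and 8 minutes leg 1 → 2:23 AM UTC (Sep 19).
Add 2 hours 44 minutes layover in Bellhaven → 5:07 AM UTC.
Add 2 hours 10 minutes leg 2 → 7:17 AM UTC.
Add 5 hours and 55 minutes layover in Miami → 1:12 PM UTC.
Add 1 hour and 58 minutes leg 3 → 3:10 PM UTC.
Add 1 hour 45 minutes layover in Tokyo → 4:55 PM UTC.
Add 12 hours leg 4 → 4:55 AM UTC (Sep 20).
Halborough is UTC+1:00, so local arrival = 4:55 AM + 1:00 = 5:55 AM on Sep 20.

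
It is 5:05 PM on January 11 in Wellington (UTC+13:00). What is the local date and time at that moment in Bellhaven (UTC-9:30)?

6:35 PM on January 10

Bellhaven is 22:30 behind Wellington.
Shift by the zone difference: 5:05 PM − 22:30 = 6:35 PM on Jan 10 in Bellhaven.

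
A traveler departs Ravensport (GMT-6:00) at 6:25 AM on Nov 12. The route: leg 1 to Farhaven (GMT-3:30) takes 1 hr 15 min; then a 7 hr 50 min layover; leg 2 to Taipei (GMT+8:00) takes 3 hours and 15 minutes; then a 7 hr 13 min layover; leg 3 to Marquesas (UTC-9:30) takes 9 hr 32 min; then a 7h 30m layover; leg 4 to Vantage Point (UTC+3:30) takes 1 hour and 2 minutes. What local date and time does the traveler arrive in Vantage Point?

5:32 AM on November 14

Convert departure to UTC: 6:25 AM + 6:00 = 12:25 PM UTC on Nov 12.
Add 1 hour and 15 minutes leg 1 → 1:40 PM UTC.
Add 7 hours and 50 minutes layover in Farhaven → 9:30 PM UTC.
Add 3 hours and 15 minutes leg 2 → 12:45 AM UTC (Nov 13).
Add 7 hours 13 minutes layover in Taipei → 7:58 AM UTC.
Add 9 hours 32 minutes leg 3 → 5:30 PM UTC.
Add 7 hours and 30 minutes layover in Marquesas → 1:00 AM UTC (Nov 14).
Add 1 hour and 2 minutes leg 4 → 2:02 AM UTC.
Vantage Point is UTC+3:30, so local arrival = 2:02 AM + 3:30 = 5:32 AM on Nov 14.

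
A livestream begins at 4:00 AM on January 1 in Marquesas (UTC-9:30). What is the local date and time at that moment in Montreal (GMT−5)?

8:30 AM on January 1

In UTC: 4:00 AM + 9:30 = 1:30 PM on Jan 1.
Montreal is UTC−5:00: 1:30 PM − 5:00 = 8:30 AM on Jan 1.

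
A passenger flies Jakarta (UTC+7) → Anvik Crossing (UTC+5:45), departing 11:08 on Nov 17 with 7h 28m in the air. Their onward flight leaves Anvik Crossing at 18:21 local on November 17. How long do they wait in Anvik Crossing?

Convert departure to UTC: 11:08 − 7:00 = 04:08 UTC on Nov 17.
Add 7 hours 28 minutes flight time → 11:36 UTC.
Anvik Crossing is UTC+5:45, so local arrival = 11:36 + 5:45 = 17:21 on Nov 17.
Layover = 18:21 − 17:21 = 1 hour.

1 hour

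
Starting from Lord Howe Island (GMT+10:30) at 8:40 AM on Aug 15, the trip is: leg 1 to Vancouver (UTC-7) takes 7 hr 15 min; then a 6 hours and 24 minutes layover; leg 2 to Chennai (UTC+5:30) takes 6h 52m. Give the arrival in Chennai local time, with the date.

12:11 AM on Aug 16

Convert departure to UTC: 8:40 AM − 10:30 = 10:10 PM UTC on Aug 14.
Add 7 hours and 15 minutes leg 1 → 5:25 AM UTC (Aug 15).
Add 6 hours and 24 minutes layover in Vancouver → 11:49 AM UTC.
Add 6 hours and 52 minutes leg 2 → 6:41 PM UTC.
Chennai is UTC+5:30, so local arrival = 6:41 PM + 5:30 = 12:11 AM on Aug 16.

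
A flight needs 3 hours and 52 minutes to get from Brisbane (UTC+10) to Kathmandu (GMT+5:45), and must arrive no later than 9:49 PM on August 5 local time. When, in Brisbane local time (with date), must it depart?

10:12 PM on August 5

Target arrival in UTC: 9:49 PM − 5:45 = 4:04 PM on Aug 5.
Subtract 3 hours and 52 minutes → departure 12:12 PM UTC on Aug 5.
Brisbane is UTC+10:00: 12:12 PM + 10:00 = 10:12 PM on Aug 5.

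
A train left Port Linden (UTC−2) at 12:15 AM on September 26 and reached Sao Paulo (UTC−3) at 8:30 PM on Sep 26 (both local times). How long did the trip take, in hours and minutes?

21 hours 15 minutes

Sao Paulo is 1:00 behind Port Linden.
Clock-face elapsed time (ignoring zones) is 20 hours 15 minutes.
Actual elapsed = 20 hours 15 minutes + 1:00 = 21 hours 15 minutes.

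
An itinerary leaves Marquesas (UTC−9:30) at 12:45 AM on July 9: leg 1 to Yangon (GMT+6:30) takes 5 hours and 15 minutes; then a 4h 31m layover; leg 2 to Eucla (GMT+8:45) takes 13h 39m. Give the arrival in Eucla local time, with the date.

Convert departure to UTC: 12:45 AM + 9:30 = 10:15 AM UTC on Jul 9.
Add 5 hours and 15 minutes leg 1 → 3:30 PM UTC.
Add 4 hours and 31 minutes layover in Yangon → 8:01 PM UTC.
Add 13 hours 39 minutes leg 2 → 9:40 AM UTC (Jul 10).
Eucla is UTC+8:45, so local arrival = 9:40 AM + 8:45 = 6:25 PM on Jul 10.

6:25 PM on July 10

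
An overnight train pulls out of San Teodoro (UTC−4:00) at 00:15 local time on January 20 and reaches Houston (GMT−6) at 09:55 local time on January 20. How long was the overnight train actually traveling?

11 hours 40 minutes

Houston is 2:00 behind San Teodoro.
Clock-face elapsed time (ignoring zones) is 9 hours 40 minutes.
Actual elapsed = 9 hours 40 minutes + 2:00 = 11 hours 40 minutes.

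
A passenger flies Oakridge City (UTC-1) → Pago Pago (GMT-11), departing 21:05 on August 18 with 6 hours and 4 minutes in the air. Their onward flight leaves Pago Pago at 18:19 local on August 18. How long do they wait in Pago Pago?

Convert departure to UTC: 21:05 + 1:00 = 22:05 UTC on Aug 18.
Add 6 hours 4 minutes flight time → 04:09 UTC (Aug 19).
Pago Pago is UTC−11:00, so local arrival = 04:09 − 11:00 = 17:09 on Aug 18.
Layover = 18:19 − 17:09 = 1 hour 10 minutes.

1 hour 10 minutes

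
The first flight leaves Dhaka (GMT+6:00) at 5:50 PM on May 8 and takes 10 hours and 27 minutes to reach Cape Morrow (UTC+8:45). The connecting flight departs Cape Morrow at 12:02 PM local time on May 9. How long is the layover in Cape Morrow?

Convert departure to UTC: 5:50 PM − 6:00 = 11:50 AM UTC on May 8.
Add 10 hours 27 minutes flight time → 10:17 PM UTC.
Cape Morrow is UTC+8:45, so local arrival = 10:17 PM + 8:45 = 7:02 AM on May 9.
Layover = 12:02 PM − 7:02 AM = 5 hours.

5 hours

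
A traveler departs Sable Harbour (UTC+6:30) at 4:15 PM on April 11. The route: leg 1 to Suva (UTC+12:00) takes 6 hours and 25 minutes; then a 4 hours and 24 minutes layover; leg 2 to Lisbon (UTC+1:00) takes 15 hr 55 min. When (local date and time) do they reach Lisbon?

1:29 PM on April 12

Convert departure to UTC: 4:15 PM − 6:30 = 9:45 AM UTC on Apr 11.
Add 6 hours and 25 minutes leg 1 → 4:10 PM UTC.
Add 4 hours and 24 minutes layover in Suva → 8:34 PM UTC.
Add 15 hours and 55 minutes leg 2 → 12:29 PM UTC (Apr 12).
Lisbon is UTC+1:00, so local arrival = 12:29 PM + 1:00 = 1:29 PM on Apr 12.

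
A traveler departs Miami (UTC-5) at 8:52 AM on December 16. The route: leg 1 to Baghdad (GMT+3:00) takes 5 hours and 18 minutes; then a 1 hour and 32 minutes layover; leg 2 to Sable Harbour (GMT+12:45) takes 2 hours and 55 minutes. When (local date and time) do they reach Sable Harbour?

12:22 PM on Dec 17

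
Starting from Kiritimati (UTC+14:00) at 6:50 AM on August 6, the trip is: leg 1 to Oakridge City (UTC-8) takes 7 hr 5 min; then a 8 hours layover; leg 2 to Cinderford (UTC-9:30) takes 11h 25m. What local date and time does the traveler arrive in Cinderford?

9:50 AM on Aug 6

Convert departure to UTC: 6:50 AM − 14:00 = 4:50 PM UTC on Aug 5.
Add 7 hours 5 minutes leg 1 → 11:55 PM UTC.
Add 8 hours layover in Oakridge City → 7:55 AM UTC (Aug 6).
Add 11 hours 25 minutes leg 2 → 7:20 PM UTC.
Cinderford is UTC−9:30, so local arrival = 7:20 PM − 9:30 = 9:50 AM on Aug 6.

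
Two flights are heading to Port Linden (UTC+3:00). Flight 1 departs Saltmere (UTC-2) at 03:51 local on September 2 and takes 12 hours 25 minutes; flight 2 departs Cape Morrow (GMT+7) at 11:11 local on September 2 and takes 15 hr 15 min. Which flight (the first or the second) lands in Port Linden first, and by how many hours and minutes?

Flight 1 in UTC: 03:51 + 2:00 = 05:51 on Sep 2.
+12 hours 25 minutes → arrive 18:16 UTC on Sep 2.
Flight 2 in UTC: 11:11 − 7:00 = 04:11 on Sep 2.
+15 hours and 15 minutes → arrive 19:26 UTC on Sep 2.
Flight 1 lands earlier by 1 hour 10 minutes.

the first, by 1 hour 10 minutes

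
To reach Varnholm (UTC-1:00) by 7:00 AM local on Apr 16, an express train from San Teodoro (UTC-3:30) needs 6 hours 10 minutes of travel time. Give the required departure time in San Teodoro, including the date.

Target arrival in UTC: 7:00 AM + 1:00 = 8:00 AM on Apr 16.
Subtract 6 hours 10 minutes → departure 1:50 AM UTC on Apr 16.
San Teodoro is UTC−3:30: 1:50 AM − 3:30 = 10:20 PM on Apr 15.

10:20 PM on Apr 15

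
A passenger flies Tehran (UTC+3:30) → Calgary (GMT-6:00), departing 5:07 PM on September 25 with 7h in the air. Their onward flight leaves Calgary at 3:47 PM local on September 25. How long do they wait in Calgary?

1 hour 10 minutes

Convert departure to UTC: 5:07 PM − 3:30 = 1:37 PM UTC on Sep 25.
Add 7 hours flight time → 8:37 PM UTC.
Calgary is UTC−6:00, so local arrival = 8:37 PM − 6:00 = 2:37 PM on Sep 25.
Layover = 3:47 PM − 2:37 PM = 1 hour 10 minutes.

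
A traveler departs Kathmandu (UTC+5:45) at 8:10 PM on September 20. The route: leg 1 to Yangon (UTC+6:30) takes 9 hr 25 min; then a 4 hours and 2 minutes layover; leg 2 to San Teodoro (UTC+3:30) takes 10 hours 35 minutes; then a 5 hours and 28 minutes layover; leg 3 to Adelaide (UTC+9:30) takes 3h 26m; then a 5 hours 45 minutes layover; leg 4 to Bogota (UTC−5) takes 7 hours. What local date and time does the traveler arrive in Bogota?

Convert departure to UTC: 8:10 PM − 5:45 = 2:25 PM UTC on Sep 20.
Add 9 hours 25 minutes leg 1 → 11:50 PM UTC.
Add 4 hours 2 minutes layover in Yangon → 3:52 AM UTC (Sep 21).
Add 10 hours 35 minutes leg 2 → 2:27 PM UTC.
Add 5 hours and 28 minutes layover in San Teodoro → 7:55 PM UTC.
Add 3 hours 26 minutes leg 3 → 11:21 PM UTC.
Add 5 hours and 45 minutes layover in Adelaide → 5:06 AM UTC (Sep 22).
Add 7 hours leg 4 → 12:06 PM UTC.
Bogota is UTC−5:00, so local arrival = 12:06 PM − 5:00 = 7:06 AM on Sep 22.

7:06 AM on Sep 22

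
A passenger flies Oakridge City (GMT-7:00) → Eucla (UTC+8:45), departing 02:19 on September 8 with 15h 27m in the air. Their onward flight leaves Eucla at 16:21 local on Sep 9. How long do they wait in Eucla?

6 hours 50 minutes

Convert departure to UTC: 02:19 + 7:00 = 09:19 UTC on Sep 8.
Add 15 hours 27 minutes flight time → 00:46 UTC (Sep 9).
Eucla is UTC+8:45, so local arrival = 00:46 + 8:45 = 09:31 on Sep 9.
Layover = 16:21 − 09:31 = 6 hours 50 minutes.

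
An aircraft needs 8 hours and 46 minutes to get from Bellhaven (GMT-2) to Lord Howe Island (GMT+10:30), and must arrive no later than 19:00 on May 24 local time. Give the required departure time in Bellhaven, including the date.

Target arrival in UTC: 19:00 − 10:30 = 08:30 on May 24.
Subtract 8 hours 46 minutes → departure 23:44 UTC on May 23.
Bellhaven is UTC−2:00: 23:44 − 2:00 = 21:44 on May 23.

21:44 on May 23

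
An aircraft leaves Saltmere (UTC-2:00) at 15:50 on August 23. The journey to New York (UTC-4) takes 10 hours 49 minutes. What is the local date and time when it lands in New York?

00:39 on August 24

Convert departure to UTC: 15:50 + 2:00 = 17:50 UTC on Aug 23.
Add 10 hours and 49 minutes travel time → 04:39 UTC (Aug 24).
New York is UTC−4:00, so local arrival = 04:39 − 4:00 = 00:39 on Aug 24.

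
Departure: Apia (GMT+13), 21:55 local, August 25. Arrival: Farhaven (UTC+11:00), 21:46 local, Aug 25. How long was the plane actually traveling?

Departure in UTC: 21:55 − 13:00 = 08:55 on Aug 25.
Arrival in UTC: 21:46 − 11:00 = 10:46 on Aug 25.
Elapsed = 10:46 − 08:55 = 1 hour 51 minutes.

1 hour 51 minutes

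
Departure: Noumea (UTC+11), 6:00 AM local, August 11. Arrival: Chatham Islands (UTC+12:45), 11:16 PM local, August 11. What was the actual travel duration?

15 hours 31 minutes

Departure in UTC: 6:00 AM − 11:00 = 7:00 PM on Aug 10.
Arrival in UTC: 11:16 PM − 12:45 = 10:31 AM on Aug 11.
Elapsed = 10:31 AM − 7:00 PM (+1 day) = 15 hours 31 minutes.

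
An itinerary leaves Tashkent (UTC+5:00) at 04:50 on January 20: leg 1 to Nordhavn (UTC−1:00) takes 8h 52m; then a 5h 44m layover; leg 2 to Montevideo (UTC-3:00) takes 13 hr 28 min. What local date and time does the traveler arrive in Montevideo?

00:54 on January 21

Convert departure to UTC: 04:50 − 5:00 = 23:50 UTC on Jan 19.
Add 8 hours and 52 minutes leg 1 → 08:42 UTC (Jan 20).
Add 5 hours and 44 minutes layover in Nordhavn → 14:26 UTC.
Add 13 hours 28 minutes leg 2 → 03:54 UTC (Jan 21).
Montevideo is UTC−3:00, so local arrival = 03:54 − 3:00 = 00:54 on Jan 21.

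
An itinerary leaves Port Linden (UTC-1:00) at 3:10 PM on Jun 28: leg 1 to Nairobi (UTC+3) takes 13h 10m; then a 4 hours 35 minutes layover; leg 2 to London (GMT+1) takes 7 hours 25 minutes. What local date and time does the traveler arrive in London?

Convert departure to UTC: 3:10 PM + 1:00 = 4:10 PM UTC on Jun 28.
Add 13 hours 10 minutes leg 1 → 5:20 AM UTC (Jun 29).
Add 4 hours and 35 minutes layover in Nairobi → 9:55 AM UTC.
Add 7 hours 25 minutes leg 2 → 5:20 PM UTC.
London is UTC+1:00, so local arrival = 5:20 PM + 1:00 = 6:20 PM on Jun 29.

6:20 PM on Jun 29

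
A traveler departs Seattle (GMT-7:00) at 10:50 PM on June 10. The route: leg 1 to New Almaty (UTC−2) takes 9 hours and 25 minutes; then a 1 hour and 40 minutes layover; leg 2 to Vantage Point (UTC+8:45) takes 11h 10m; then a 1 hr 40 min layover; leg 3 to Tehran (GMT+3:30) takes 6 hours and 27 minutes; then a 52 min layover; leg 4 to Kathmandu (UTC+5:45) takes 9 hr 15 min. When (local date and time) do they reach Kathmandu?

4:04 AM on Jun 13

Convert departure to UTC: 10:50 PM + 7:00 = 5:50 AM UTC on Jun 11.
Add 9 hours 25 minutes leg 1 → 3:15 PM UTC.
Add 1 hour and 40 minutes layover in New Almaty → 4:55 PM UTC.
Add 11 hours and 10 minutes leg 2 → 4:05 AM UTC (Jun 12).
Add 1 hour 40 minutes layover in Vantage Point → 5:45 AM UTC.
Add 6 hours and 27 minutes leg 3 → 12:12 PM UTC.
Add 52 minutes layover in Tehran → 1:04 PM UTC.
Add 9 hours 15 minutes leg 4 → 10:19 PM UTC.
Kathmandu is UTC+5:45, so local arrival = 10:19 PM + 5:45 = 4:04 AM on Jun 13.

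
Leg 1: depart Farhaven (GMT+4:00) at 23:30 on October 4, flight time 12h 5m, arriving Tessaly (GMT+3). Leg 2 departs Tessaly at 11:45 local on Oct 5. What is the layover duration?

Convert departure to UTC: 23:30 − 4:00 = 19:30 UTC on Oct 4.
Add 12 hours and 5 minutes flight time → 07:35 UTC (Oct 5).
Tessaly is UTC+3:00, so local arrival = 07:35 + 3:00 = 10:35 on Oct 5.
Layover = 11:45 − 10:35 = 1 hour 10 minutes.

1 hour 10 minutes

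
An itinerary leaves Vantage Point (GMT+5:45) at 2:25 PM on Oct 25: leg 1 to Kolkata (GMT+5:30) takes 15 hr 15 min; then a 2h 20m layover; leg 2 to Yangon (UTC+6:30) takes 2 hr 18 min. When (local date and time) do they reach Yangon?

11:03 AM on October 26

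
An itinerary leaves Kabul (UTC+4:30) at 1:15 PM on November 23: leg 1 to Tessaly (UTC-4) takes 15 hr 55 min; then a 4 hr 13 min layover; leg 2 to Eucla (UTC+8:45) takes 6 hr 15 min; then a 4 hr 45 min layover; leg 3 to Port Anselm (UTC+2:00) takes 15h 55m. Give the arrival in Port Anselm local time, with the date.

9:48 AM on November 25

Convert departure to UTC: 1:15 PM − 4:30 = 8:45 AM UTC on Nov 23.
Add 15 hours 55 minutes leg 1 → 12:40 AM UTC (Nov 24).
Add 4 hours and 13 minutes layover in Tessaly → 4:53 AM UTC.
Add 6 hours and 15 minutes leg 2 → 11:08 AM UTC.
Add 4 hours 45 minutes layover in Eucla → 3:53 PM UTC.
Add 15 hours 55 minutes leg 3 → 7:48 AM UTC (Nov 25).
Port Anselm is UTC+2:00, so local arrival = 7:48 AM + 2:00 = 9:48 AM on Nov 25.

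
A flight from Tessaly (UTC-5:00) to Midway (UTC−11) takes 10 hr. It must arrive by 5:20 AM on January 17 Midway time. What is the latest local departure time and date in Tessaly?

1:20 AM on Jan 17

Target arrival in UTC: 5:20 AM + 11:00 = 4:20 PM on Jan 17.
Subtract 10 hours → departure 6:20 AM UTC on Jan 17.
Tessaly is UTC−5:00: 6:20 AM − 5:00 = 1:20 AM on Jan 17.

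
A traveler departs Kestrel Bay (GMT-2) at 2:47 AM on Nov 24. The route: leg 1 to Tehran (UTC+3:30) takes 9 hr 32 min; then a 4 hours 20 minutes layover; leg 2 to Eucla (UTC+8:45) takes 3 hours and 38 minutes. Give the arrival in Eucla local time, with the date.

7:02 AM on Nov 25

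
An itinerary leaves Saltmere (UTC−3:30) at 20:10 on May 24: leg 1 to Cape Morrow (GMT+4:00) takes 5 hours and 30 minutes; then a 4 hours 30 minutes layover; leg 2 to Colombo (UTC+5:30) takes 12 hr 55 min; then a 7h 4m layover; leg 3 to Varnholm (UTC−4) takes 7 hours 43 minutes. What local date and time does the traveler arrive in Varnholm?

09:22 on May 26

Convert departure to UTC: 20:10 + 3:30 = 23:40 UTC on May 24.
Add 5 hours 30 minutes leg 1 → 05:10 UTC (May 25).
Add 4 hours and 30 minutes layover in Cape Morrow → 09:40 UTC.
Add 12 hours and 55 minutes leg 2 → 22:35 UTC.
Add 7 hours 4 minutes layover in Colombo → 05:39 UTC (May 26).
Add 7 hours 43 minutes leg 3 → 13:22 UTC.
Varnholm is UTC−4:00, so local arrival = 13:22 − 4:00 = 09:22 on May 26.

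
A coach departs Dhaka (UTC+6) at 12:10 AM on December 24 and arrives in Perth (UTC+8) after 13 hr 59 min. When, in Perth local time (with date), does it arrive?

4:09 PM on December 24

Convert departure to UTC: 12:10 AM − 6:00 = 6:10 PM UTC on Dec 23.
Add 13 hours and 59 minutes travel time → 8:09 AM UTC (Dec 24).
Perth is UTC+8:00, so local arrival = 8:09 AM + 8:00 = 4:09 PM on Dec 24.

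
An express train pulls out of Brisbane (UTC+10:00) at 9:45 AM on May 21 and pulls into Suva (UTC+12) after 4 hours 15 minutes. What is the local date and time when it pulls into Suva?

4:00 PM on May 21

Convert departure to UTC: 9:45 AM − 10:00 = 11:45 PM UTC on May 20.
Add 4 hours 15 minutes travel time → 4:00 AM UTC (May 21).
Suva is UTC+12:00, so local arrival = 4:00 AM + 12:00 = 4:00 PM on May 21.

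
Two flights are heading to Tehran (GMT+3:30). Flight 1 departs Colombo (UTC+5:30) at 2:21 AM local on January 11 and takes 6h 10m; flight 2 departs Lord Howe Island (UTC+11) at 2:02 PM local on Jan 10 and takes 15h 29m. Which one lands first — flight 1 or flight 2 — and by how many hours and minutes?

the second, by 8 hours 30 minutes

Flight 1 in UTC: 2:21 AM − 5:30 = 8:51 PM on Jan 10.
+6 hours and 10 minutes → arrive 3:01 AM UTC on Jan 11.
Flight 2 in UTC: 2:02 PM − 11:00 = 3:02 AM on Jan 10.
+15 hours 29 minutes → arrive 6:31 PM UTC on Jan 10.
Flight 2 lands earlier by 8 hours 30 minutes.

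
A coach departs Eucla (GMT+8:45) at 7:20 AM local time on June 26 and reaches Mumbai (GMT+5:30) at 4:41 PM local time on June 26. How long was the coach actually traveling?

12 hours 36 minutes

Mumbai is 3:15 behind Eucla.
Clock-face elapsed time (ignoring zones) is 9 hours 21 minutes.
Actual elapsed = 9 hours 21 minutes + 3:15 = 12 hours 36 minutes.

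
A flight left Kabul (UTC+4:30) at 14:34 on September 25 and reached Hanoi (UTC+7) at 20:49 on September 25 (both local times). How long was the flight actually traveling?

3 hours 45 minutes

Hanoi is 2:30 ahead of Kabul.
Clock-face elapsed time (ignoring zones) is 6 hours 15 minutes.
Actual elapsed = 6 hours 15 minutes − 2:30 = 3 hours 45 minutes.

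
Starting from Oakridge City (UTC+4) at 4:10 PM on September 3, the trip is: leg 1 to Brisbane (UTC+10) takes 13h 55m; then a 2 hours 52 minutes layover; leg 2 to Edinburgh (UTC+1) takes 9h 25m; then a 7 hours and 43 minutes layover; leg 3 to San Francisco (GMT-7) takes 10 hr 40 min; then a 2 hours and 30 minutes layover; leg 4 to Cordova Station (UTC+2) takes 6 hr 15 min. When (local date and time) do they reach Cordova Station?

Convert departure to UTC: 4:10 PM − 4:00 = 12:10 PM UTC on Sep 3.
Add 13 hours 55 minutes leg 1 → 2:05 AM UTC (Sep 4).
Add 2 hours 52 minutes layover in Brisbane → 4:57 AM UTC.
Add 9 hours 25 minutes leg 2 → 2:22 PM UTC.
Add 7 hours 43 minutes layover in Edinburgh → 10:05 PM UTC.
Add 10 hours and 40 minutes leg 3 → 8:45 AM UTC (Sep 5).
Add 2 hours and 30 minutes layover in San Francisco → 11:15 AM UTC.
Add 6 hours 15 minutes leg 4 → 5:30 PM UTC.
Cordova Station is UTC+2:00, so local arrival = 5:30 PM + 2:00 = 7:30 PM on Sep 5.

7:30 PM on Sep 5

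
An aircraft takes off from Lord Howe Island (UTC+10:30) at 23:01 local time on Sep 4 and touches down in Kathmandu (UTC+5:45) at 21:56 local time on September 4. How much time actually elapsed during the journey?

3 hours 40 minutes

Departure in UTC: 23:01 − 10:30 = 12:31 on Sep 4.
Arrival in UTC: 21:56 − 5:45 = 16:11 on Sep 4.
Elapsed = 16:11 − 12:31 = 3 hours 40 minutes.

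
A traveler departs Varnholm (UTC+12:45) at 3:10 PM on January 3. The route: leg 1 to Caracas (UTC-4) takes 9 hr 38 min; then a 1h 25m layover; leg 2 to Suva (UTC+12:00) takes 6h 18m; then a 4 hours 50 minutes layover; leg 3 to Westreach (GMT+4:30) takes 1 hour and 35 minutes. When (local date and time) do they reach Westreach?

6:41 AM on January 4

Convert departure to UTC: 3:10 PM − 12:45 = 2:25 AM UTC on Jan 3.
Add 9 hours and 38 minutes leg 1 → 12:03 PM UTC.
Add 1 hour 25 minutes layover in Caracas → 1:28 PM UTC.
Add 6 hours 18 minutes leg 2 → 7:46 PM UTC.
Add 4 hours 50 minutes layover in Suva → 12:36 AM UTC (Jan 4).
Add 1 hour and 35 minutes leg 3 → 2:11 AM UTC.
Westreach is UTC+4:30, so local arrival = 2:11 AM + 4:30 = 6:41 AM on Jan 4.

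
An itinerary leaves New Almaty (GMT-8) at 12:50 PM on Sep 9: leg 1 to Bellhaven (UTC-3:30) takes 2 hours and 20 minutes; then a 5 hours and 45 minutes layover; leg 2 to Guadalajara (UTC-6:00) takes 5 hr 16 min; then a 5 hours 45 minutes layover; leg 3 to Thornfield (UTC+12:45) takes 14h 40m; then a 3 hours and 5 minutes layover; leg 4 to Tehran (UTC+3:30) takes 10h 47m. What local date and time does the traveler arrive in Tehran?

Convert departure to UTC: 12:50 PM + 8:00 = 8:50 PM UTC on Sep 9.
Add 2 hours and 20 minutes leg 1 → 11:10 PM UTC.
Add 5 hours and 45 minutes layover in Bellhaven → 4:55 AM UTC (Sep 10).
Add 5 hours and 16 minutes leg 2 → 10:11 AM UTC.
Add 5 hours 45 minutes layover in Guadalajara → 3:56 PM UTC.
Add 14 hours and 40 minutes leg 3 → 6:36 AM UTC (Sep 11).
Add 3 hours and 5 minutes layover in Thornfield → 9:41 AM UTC.
Add 10 hours 47 minutes leg 4 → 8:28 PM UTC.
Tehran is UTC+3:30, so local arrival = 8:28 PM + 3:30 = 11:58 PM on Sep 11.

11:58 PM on Sep 11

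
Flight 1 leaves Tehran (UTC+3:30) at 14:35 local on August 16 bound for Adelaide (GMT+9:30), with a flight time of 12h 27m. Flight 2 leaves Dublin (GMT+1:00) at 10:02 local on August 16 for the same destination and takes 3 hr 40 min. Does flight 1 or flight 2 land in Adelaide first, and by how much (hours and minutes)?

the second, by 10 hours 50 minutes

Flight 1 in UTC: 14:35 − 3:30 = 11:05 on Aug 16.
+12 hours 27 minutes → arrive 23:32 UTC on Aug 16.
Flight 2 in UTC: 10:02 − 1:00 = 09:02 on Aug 16.
+3 hours and 40 minutes → arrive 12:42 UTC on Aug 16.
Flight 2 lands earlier by 10 hours 50 minutes.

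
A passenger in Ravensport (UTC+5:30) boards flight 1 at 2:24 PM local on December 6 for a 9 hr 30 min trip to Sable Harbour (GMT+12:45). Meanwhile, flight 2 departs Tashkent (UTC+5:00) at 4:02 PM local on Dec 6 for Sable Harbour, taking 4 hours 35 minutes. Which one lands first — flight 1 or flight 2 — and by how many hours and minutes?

Flight 1 in UTC: 2:24 PM − 5:30 = 8:54 AM on Dec 6.
+9 hours 30 minutes → arrive 6:24 PM UTC on Dec 6.
Flight 2 in UTC: 4:02 PM − 5:00 = 11:02 AM on Dec 6.
+4 hours 35 minutes → arrive 3:37 PM UTC on Dec 6.
Flight 2 lands earlier by 2 hours 47 minutes.

the second, by 2 hours 47 minutes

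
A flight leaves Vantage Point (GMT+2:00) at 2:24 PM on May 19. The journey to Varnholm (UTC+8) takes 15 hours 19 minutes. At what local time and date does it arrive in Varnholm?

11:43 AM on May 20

Convert departure to UTC: 2:24 PM − 2:00 = 12:24 PM UTC on May 19.
Add 15 hours and 19 minutes travel time → 3:43 AM UTC (May 20).
Varnholm is UTC+8:00, so local arrival = 3:43 AM + 8:00 = 11:43 AM on May 20.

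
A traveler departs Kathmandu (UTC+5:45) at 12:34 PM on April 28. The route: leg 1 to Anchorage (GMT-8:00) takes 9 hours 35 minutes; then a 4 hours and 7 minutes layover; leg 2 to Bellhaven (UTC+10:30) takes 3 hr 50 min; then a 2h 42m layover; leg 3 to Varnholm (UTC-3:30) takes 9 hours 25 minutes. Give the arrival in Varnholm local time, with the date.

Convert departure to UTC: 12:34 PM − 5:45 = 6:49 AM UTC on Apr 28.
Add 9 hours 35 minutes leg 1 → 4:24 PM UTC.
Add 4 hours and 7 minutes layover in Anchorage → 8:31 PM UTC.
Add 3 hours and 50 minutes leg 2 → 12:21 AM UTC (Apr 29).
Add 2 hours 42 minutes layover in Bellhaven → 3:03 AM UTC.
Add 9 hours 25 minutes leg 3 → 12:28 PM UTC.
Varnholm is UTC−3:30, so local arrival = 12:28 PM − 3:30 = 8:58 AM on Apr 29.

8:58 AM on April 29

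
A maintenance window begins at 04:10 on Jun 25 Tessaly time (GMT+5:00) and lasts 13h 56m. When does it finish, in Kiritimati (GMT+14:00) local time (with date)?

Convert start to UTC: 04:10 − 5:00 = 23:10 UTC on Jun 24.
Add 13 hours 56 minutes duration → 13:06 UTC (Jun 25).
Kiritimati is UTC+14:00, so local end time = 13:06 + 14:00 = 03:06 on Jun 26.

03:06 on June 26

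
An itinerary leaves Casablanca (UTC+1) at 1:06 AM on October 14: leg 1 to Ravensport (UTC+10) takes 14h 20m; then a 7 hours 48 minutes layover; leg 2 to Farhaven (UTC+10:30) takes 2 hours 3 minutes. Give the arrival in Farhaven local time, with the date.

Convert departure to UTC: 1:06 AM − 1:00 = 12:06 AM UTC on Oct 14.
Add 14 hours and 20 minutes leg 1 → 2:26 PM UTC.
Add 7 hours 48 minutes layover in Ravensport → 10:14 PM UTC.
Add 2 hours and 3 minutes leg 2 → 12:17 AM UTC (Oct 15).
Farhaven is UTC+10:30, so local arrival = 12:17 AM + 10:30 = 10:47 AM on Oct 15.

10:47 AM on Oct 15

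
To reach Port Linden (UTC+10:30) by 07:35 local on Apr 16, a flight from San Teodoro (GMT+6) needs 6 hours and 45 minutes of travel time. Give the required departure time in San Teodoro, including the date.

Target arrival in UTC: 07:35 − 10:30 = 21:05 on Apr 15.
Subtract 6 hours and 45 minutes → departure 14:20 UTC on Apr 15.
San Teodoro is UTC+6:00: 14:20 + 6:00 = 20:20 on Apr 15.

20:20 on Apr 15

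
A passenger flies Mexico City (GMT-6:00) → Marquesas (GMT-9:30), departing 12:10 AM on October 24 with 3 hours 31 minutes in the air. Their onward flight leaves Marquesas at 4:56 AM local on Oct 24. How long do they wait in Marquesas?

4 hours 45 minutes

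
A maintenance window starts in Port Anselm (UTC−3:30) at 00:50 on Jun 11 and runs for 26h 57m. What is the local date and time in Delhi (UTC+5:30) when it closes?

12:47 on June 12

Convert start to UTC: 00:50 + 3:30 = 04:20 UTC on Jun 11.
Add 26 hours and 57 minutes duration → 07:17 UTC (Jun 12).
Delhi is UTC+5:30, so local end time = 07:17 + 5:30 = 12:47 on Jun 12.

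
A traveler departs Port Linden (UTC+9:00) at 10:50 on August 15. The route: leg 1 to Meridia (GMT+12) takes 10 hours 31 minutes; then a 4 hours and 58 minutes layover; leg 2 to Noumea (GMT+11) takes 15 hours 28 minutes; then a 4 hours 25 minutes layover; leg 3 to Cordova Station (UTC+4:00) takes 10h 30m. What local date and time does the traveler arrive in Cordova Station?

Convert departure to UTC: 10:50 − 9:00 = 01:50 UTC on Aug 15.
Add 10 hours and 31 minutes leg 1 → 12:21 UTC.
Add 4 hours and 58 minutes layover in Meridia → 17:19 UTC.
Add 15 hours and 28 minutes leg 2 → 08:47 UTC (Aug 16).
Add 4 hours 25 minutes layover in Noumea → 13:12 UTC.
Add 10 hours 30 minutes leg 3 → 23:42 UTC.
Cordova Station is UTC+4:00, so local arrival = 23:42 + 4:00 = 03:42 on Aug 17.

03:42 on Aug 17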